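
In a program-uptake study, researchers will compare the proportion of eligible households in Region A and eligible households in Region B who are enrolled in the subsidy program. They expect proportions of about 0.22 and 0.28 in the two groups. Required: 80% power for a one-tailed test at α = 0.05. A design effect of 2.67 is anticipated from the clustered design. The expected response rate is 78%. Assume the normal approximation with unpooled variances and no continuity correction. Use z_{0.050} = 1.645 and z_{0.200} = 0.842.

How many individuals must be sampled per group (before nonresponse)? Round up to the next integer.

n = (z_α + z_β)² · [p₁(1−p₁) + p₂(1−p₂)] / (p₁ − p₂)²
  = (1.645 + 0.842)² · (0.22·0.78 + 0.28·0.72) / (-0.06)²
  = (2.487)² · (0.1716 + 0.2016) / 0.0036
  = 6.1852 · 0.3732 / 0.0036
  = 641.20
Design effect: 2.67 × 641.20 = 1711.99.
Adjust for 78% response: 1711.99 / 0.78 = 2194.86.
Round up → n = 2195 per group.

n = 2195 per group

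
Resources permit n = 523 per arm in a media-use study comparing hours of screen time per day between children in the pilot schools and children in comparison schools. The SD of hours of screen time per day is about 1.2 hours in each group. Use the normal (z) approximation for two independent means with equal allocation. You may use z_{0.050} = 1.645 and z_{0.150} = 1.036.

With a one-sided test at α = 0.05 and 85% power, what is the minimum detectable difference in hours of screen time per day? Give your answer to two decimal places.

δ = (z_α + z_β) · √((σ₁²+σ₂²)/n)
  = (1.645 + 1.036) · √(2.88/523)
  = 2.681 · √0.00551
  = 2.681 · 0.0742
  = 0.1989

Minimum detectable difference ≈ 0.20 hours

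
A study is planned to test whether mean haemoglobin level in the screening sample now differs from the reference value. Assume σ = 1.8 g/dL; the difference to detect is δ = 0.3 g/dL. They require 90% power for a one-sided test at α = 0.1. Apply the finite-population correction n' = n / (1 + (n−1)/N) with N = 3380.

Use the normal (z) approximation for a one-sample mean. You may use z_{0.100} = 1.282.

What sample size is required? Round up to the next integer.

n = 222

n = (z_α + z_β)² · σ² / δ²
  = (1.282 + 1.282)² · 1.8² / 0.3²
  = 6.5741 · 3.24 / 0.09
  = 236.67
Finite-population correction (N = 3380): 236.67 / (1 + (236.67 − 1)/3380) = 221.24.
Round up → n = 222.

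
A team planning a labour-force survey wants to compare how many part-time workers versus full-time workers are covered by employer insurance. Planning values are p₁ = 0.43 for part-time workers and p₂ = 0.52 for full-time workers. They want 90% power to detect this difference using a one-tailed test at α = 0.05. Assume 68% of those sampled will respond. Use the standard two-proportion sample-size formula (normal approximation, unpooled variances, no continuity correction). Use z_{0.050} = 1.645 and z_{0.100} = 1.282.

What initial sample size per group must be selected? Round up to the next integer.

n = 770 per group

n = (z_α + z_β)² · [p₁(1−p₁) + p₂(1−p₂)] / (p₁ − p₂)²
  = (1.645 + 1.282)² · (0.43·0.57 + 0.52·0.48) / (-0.09)²
  = (2.927)² · (0.2451 + 0.2496) / 0.0081
  = 8.5673 · 0.4947 / 0.0081
  = 523.24
Adjust for 68% response: 523.24 / 0.68 = 769.47.
Round up → n = 770 per group.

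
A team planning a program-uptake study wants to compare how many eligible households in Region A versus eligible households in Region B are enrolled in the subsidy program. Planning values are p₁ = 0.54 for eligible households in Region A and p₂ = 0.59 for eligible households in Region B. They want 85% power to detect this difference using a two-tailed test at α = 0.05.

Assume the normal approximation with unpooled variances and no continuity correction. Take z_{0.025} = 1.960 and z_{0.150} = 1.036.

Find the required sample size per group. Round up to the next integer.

n = (z_{α/2} + z_β)² · [p₁(1−p₁) + p₂(1−p₂)] / (p₁ − p₂)²
  = (1.960 + 1.036)² · (0.54·0.46 + 0.59·0.41) / (-0.05)²
  = (2.996)² · (0.2484 + 0.2419) / 0.0025
  = 8.9760 · 0.4903 / 0.0025
  = 1760.38
Round up → n = 1761 per group.

n = 1761 per group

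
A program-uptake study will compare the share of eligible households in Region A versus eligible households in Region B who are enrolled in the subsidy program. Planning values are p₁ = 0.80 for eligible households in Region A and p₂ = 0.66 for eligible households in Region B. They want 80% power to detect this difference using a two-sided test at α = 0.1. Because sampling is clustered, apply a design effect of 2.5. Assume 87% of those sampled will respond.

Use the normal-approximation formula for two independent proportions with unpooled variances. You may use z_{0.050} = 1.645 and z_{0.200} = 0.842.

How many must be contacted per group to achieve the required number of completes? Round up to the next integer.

n = (z_{α/2} + z_β)² · [p₁(1−p₁) + p₂(1−p₂)] / (p₁ − p₂)²
  = (1.645 + 0.842)² · (0.80·0.20 + 0.66·0.34) / (0.14)²
  = (2.487)² · (0.1600 + 0.2244) / 0.0196
  = 6.1852 · 0.3844 / 0.0196
  = 121.31
Design effect: 2.5 × 121.31 = 303.26.
Adjust for 87% response: 303.26 / 0.87 = 348.58.
Round up → n = 349 per group.

n = 349 per group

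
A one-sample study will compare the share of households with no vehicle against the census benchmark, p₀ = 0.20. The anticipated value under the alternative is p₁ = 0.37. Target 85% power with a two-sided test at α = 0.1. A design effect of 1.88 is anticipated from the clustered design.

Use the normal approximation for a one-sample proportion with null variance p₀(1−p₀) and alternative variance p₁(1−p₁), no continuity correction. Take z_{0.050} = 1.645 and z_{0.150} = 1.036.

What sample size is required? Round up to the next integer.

n = [z_{α/2}·√(p₀q₀) + z_β·√(p₁q₁)]² / (p₁ − p₀)²
  = [1.645·√(0.20·0.80) + 1.036·√(0.37·0.63)]² / (0.17)²
  = [1.645·0.4000 + 1.036·0.4828]² / 0.0289
  = [1.1582]² / 0.0289
  = 46.41
Design effect: 1.88 × 46.41 = 87.26.
Round up → n = 88.

n = 88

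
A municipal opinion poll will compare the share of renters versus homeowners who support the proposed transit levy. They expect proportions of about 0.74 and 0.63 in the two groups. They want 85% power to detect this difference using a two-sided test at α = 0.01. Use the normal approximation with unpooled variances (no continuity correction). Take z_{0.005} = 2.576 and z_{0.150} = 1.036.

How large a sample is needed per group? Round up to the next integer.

n = (z_{α/2} + z_β)² · [p₁(1−p₁) + p₂(1−p₂)] / (p₁ − p₂)²
  = (2.576 + 1.036)² · (0.74·0.26 + 0.63·0.37) / (0.11)²
  = (3.612)² · (0.1924 + 0.2331) / 0.0121
  = 13.0465 · 0.4255 / 0.0121
  = 458.79
Round up → n = 459 per group.

n = 459 per group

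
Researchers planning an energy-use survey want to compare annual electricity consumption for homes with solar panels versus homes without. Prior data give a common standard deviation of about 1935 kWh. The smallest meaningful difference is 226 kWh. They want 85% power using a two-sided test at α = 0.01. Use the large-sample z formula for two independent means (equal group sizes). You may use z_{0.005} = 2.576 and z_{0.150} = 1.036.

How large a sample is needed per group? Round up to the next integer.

n = (z_{α/2} + z_β)² · (σ₁² + σ₂²) / δ²
  = (2.576 + 1.036)² · (2·1935² = 7488450) / 226²
  = 13.0465 · 7488450 / 51076
  = 1912.80
Round up → n = 1913 per group.

n = 1913 per group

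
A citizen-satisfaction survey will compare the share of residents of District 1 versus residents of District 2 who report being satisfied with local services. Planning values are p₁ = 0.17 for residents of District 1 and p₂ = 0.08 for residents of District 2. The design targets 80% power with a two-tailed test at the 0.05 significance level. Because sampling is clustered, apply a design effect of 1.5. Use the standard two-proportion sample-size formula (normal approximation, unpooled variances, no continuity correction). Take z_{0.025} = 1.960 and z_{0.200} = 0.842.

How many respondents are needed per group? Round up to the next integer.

n = 313 per group

n = (z_{α/2} + z_β)² · [p₁(1−p₁) + p₂(1−p₂)] / (p₁ − p₂)²
  = (1.960 + 0.842)² · (0.17·0.83 + 0.08·0.92) / (0.09)²
  = (2.802)² · (0.1411 + 0.0736) / 0.0081
  = 7.8512 · 0.2147 / 0.0081
  = 208.11
Design effect: 1.5 × 208.11 = 312.16.
Round up → n = 313 per group.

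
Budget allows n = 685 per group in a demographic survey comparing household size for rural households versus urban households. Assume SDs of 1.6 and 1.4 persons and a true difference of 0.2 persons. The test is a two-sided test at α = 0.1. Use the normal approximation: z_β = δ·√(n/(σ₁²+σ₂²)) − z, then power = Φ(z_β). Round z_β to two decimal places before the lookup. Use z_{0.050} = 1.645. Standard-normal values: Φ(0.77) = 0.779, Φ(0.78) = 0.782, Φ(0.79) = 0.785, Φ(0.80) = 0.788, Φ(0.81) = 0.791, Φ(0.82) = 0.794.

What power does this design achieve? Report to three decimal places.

z_β = δ·√(n/(σ₁²+σ₂²)) − z_{α/2}
    = 0.2 · √(685/4.52) − 1.645
    = 0.2 · 12.31051 − 1.645
    = 2.4621 − 1.645 = 0.8171 → 0.82
Power = Φ(0.82) = 0.794.

Power ≈ 0.794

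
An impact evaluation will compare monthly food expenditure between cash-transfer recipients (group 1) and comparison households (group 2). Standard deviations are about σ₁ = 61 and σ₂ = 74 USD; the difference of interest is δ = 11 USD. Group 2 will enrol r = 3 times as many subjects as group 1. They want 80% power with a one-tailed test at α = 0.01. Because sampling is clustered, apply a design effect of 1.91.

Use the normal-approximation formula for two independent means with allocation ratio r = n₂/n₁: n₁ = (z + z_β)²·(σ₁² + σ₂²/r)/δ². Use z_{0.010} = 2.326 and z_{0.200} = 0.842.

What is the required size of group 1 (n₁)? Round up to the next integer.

n₁ = (z_α + z_β)² · (σ₁² + σ₂²/r) / δ²
   = (2.326 + 0.842)² · (61² + 74²/3) / 11²
   = 10.0362 · (3721 + 1825.3) / 121
   = 10.0362 · 5546.3 / 121
   = 460.04
Design effect: 1.91 × 460.04 = 878.67.
Round up → n₁ = 879; n₂ = r·n₁ = 3 × 879 = 2637.

n₁ = 879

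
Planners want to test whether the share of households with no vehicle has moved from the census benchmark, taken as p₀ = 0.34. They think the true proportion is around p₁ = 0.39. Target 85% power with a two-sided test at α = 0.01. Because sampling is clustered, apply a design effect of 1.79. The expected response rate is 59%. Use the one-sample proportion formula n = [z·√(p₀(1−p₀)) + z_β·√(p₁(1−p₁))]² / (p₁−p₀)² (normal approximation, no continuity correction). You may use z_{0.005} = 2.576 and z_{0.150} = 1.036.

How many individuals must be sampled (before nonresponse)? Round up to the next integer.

n = [z_{α/2}·√(p₀q₀) + z_β·√(p₁q₁)]² / (p₁ − p₀)²
  = [2.576·√(0.34·0.66) + 1.036·√(0.39·0.61)]² / (0.05)²
  = [2.576·0.4737 + 1.036·0.4877]² / 0.0025
  = [1.7256]² / 0.0025
  = 1191.05
Design effect: 1.79 × 1191.05 = 2131.99.
Adjust for 59% response: 2131.99 / 0.59 = 3613.54.
Round up → n = 3614.

n = 3614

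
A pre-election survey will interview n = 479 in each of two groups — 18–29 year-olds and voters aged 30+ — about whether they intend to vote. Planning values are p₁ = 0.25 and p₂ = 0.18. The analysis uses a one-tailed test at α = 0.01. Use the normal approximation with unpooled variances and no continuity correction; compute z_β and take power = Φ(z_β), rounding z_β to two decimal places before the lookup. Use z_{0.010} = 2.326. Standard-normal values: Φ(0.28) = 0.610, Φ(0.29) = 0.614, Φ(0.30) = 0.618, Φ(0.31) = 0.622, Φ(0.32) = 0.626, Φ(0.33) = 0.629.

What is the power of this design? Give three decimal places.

z_β = |p₁−p₂|·√(n/[p₁q₁+p₂q₂]) − z_α
    = 0.07 · √(479/0.3351) − 2.326
    = 0.07 · 37.8077 − 2.326
    = 2.6465 − 2.326 = 0.3205 → 0.32
Power = Φ(0.32) = 0.626.

Power ≈ 0.626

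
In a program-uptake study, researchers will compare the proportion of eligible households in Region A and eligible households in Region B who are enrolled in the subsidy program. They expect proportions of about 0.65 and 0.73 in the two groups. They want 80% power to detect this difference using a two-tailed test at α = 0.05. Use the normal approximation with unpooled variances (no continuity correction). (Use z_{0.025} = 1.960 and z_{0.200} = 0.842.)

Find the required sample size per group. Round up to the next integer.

n = 521 per group

n = (z_{α/2} + z_β)² · [p₁(1−p₁) + p₂(1−p₂)] / (p₁ − p₂)²
  = (1.960 + 0.842)² · (0.65·0.35 + 0.73·0.27) / (-0.08)²
  = (2.802)² · (0.2275 + 0.1971) / 0.0064
  = 7.8512 · 0.4246 / 0.0064
  = 520.88
Round up → n = 521 per group.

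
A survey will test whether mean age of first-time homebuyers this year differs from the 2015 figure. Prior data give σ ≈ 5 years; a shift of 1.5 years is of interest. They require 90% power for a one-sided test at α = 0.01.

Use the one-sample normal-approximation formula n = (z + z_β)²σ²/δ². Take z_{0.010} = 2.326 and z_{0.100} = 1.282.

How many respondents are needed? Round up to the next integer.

n = (z_α + z_β)² · σ² / δ²
  = (2.326 + 1.282)² · 5² / 1.5²
  = 13.0177 · 25 / 2.25
  = 144.64
Round up → n = 145.

n = 145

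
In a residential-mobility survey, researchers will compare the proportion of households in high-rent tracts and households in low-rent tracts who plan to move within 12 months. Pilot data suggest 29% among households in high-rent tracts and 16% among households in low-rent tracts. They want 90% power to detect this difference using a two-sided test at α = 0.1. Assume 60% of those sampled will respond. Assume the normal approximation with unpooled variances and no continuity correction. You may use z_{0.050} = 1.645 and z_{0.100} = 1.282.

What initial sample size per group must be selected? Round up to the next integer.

n = (z_{α/2} + z_β)² · [p₁(1−p₁) + p₂(1−p₂)] / (p₁ − p₂)²
  = (1.645 + 1.282)² · (0.29·0.71 + 0.16·0.84) / (0.13)²
  = (2.927)² · (0.2059 + 0.1344) / 0.0169
  = 8.5673 · 0.3403 / 0.0169
  = 172.51
Adjust for 60% response: 172.51 / 0.60 = 287.52.
Round up → n = 288 per group.

n = 288 per group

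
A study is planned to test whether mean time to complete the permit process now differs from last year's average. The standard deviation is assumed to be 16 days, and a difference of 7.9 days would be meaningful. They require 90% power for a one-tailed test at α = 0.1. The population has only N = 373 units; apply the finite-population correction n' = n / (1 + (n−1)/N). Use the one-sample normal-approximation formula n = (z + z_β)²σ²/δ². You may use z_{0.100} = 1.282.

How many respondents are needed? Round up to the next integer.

n = 26

n = (z_α + z_β)² · σ² / δ²
  = (1.282 + 1.282)² · 16² / 7.9²
  = 6.5741 · 256 / 62.41
  = 26.97
Finite-population correction (N = 373): 26.97 / (1 + (26.97 − 1)/373) = 25.21.
Round up → n = 26.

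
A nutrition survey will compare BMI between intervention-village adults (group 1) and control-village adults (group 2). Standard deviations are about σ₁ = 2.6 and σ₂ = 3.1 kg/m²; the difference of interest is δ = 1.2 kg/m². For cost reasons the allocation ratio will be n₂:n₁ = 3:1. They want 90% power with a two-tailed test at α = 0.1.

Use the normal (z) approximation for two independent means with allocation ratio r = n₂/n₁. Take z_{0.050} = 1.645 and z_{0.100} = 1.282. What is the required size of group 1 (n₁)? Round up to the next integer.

n₁ = (z_{α/2} + z_β)² · (σ₁² + σ₂²/r) / δ²
   = (1.645 + 1.282)² · (2.6² + 3.1²/3) / 1.2²
   = 8.5673 · (6.76 + 3.2033) / 1.44
   = 8.5673 · 9.9633 / 1.44
   = 59.28
Round up → n₁ = 60; n₂ = r·n₁ = 3 × 60 = 180.

n₁ = 60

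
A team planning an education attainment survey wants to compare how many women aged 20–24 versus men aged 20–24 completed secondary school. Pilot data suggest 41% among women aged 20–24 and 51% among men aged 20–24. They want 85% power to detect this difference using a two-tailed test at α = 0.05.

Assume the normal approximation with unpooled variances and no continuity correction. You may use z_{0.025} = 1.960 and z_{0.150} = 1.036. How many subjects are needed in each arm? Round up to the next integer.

n = (z_{α/2} + z_β)² · [p₁(1−p₁) + p₂(1−p₂)] / (p₁ − p₂)²
  = (1.960 + 1.036)² · (0.41·0.59 + 0.51·0.49) / (-0.10)²
  = (2.996)² · (0.2419 + 0.2499) / 0.0100
  = 8.9760 · 0.4918 / 0.0100
  = 441.44
Round up → n = 442 per group.

n = 442 per group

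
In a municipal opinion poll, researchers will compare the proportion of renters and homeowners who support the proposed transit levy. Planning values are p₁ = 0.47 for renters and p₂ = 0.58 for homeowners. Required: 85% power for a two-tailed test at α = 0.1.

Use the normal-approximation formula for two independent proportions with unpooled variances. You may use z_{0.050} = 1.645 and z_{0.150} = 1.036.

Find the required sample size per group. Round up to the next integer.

n = (z_{α/2} + z_β)² · [p₁(1−p₁) + p₂(1−p₂)] / (p₁ − p₂)²
  = (1.645 + 1.036)² · (0.47·0.53 + 0.58·0.42) / (-0.11)²
  = (2.681)² · (0.2491 + 0.2436) / 0.0121
  = 7.1878 · 0.4927 / 0.0121
  = 292.68
Round up → n = 293 per group.

n = 293 per group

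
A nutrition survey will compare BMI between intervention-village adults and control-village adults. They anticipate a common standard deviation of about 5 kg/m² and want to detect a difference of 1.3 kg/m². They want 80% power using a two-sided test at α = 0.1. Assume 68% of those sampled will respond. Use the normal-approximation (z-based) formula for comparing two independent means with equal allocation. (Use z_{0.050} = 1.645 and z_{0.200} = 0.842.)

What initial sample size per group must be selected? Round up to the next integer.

n = (z_{α/2} + z_β)² · (σ₁² + σ₂²) / δ²
  = (1.645 + 0.842)² · (2·5² = 50) / 1.3²
  = 6.1852 · 50 / 1.69
  = 182.99
Adjust for 68% response: 182.99 / 0.68 = 269.11.
Round up → n = 270 per group.

n = 270 per group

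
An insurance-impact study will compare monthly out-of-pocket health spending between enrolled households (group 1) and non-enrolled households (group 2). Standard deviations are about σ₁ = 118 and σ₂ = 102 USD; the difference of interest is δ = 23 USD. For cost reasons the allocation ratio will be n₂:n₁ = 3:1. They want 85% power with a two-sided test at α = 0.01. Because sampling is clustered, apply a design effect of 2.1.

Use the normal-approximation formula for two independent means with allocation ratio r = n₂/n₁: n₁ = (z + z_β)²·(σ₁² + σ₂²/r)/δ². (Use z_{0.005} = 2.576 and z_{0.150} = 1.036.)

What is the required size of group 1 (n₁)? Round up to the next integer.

n₁ = 901

n₁ = (z_{α/2} + z_β)² · (σ₁² + σ₂²/r) / δ²
   = (2.576 + 1.036)² · (118² + 102²/3) / 23²
   = 13.0465 · (13924 + 3468) / 529
   = 13.0465 · 17392 / 529
   = 428.93
Design effect: 2.1 × 428.93 = 900.76.
Round up → n₁ = 901; n₂ = r·n₁ = 3 × 901 = 2703.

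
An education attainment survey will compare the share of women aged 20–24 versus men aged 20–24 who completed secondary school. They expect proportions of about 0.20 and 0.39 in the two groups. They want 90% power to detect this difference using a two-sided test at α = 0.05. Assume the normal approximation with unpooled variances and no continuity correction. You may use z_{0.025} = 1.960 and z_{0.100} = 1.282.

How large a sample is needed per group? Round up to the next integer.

n = 116 per group

n = (z_{α/2} + z_β)² · [p₁(1−p₁) + p₂(1−p₂)] / (p₁ − p₂)²
  = (1.960 + 1.282)² · (0.20·0.80 + 0.39·0.61) / (-0.19)²
  = (3.242)² · (0.1600 + 0.2379) / 0.0361
  = 10.5106 · 0.3979 / 0.0361
  = 115.85
Round up → n = 116 per group.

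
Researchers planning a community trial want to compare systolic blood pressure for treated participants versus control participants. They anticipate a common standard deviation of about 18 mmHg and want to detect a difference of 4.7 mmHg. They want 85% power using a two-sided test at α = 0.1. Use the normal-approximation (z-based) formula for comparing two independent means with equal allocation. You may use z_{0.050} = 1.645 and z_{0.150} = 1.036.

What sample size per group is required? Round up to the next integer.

n = 211 per group

n = (z_{α/2} + z_β)² · (σ₁² + σ₂²) / δ²
  = (1.645 + 1.036)² · (2·18² = 648) / 4.7²
  = 7.1878 · 648 / 22.09
  = 210.85
Round up → n = 211 per group.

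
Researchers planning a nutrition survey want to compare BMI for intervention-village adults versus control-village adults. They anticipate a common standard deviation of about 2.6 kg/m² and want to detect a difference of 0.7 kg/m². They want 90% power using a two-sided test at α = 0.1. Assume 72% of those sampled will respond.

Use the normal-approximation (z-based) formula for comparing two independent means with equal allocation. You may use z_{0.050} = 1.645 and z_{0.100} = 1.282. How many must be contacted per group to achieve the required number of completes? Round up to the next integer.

n = (z_{α/2} + z_β)² · (σ₁² + σ₂²) / δ²
  = (1.645 + 1.282)² · (2·2.6² = 13.52) / 0.7²
  = 8.5673 · 13.52 / 0.49
  = 236.39
Adjust for 72% response: 236.39 / 0.72 = 328.32.
Round up → n = 329 per group.

n = 329 per group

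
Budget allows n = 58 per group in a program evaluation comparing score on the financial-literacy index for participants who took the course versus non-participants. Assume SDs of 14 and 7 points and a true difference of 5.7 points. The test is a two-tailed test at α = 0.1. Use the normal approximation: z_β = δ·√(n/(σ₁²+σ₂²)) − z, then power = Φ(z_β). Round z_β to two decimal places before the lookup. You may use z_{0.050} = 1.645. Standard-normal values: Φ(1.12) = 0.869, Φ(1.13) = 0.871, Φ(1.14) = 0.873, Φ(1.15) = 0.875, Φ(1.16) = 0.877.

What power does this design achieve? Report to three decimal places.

z_β = δ·√(n/(σ₁²+σ₂²)) − z_{α/2}
    = 5.7 · √(58/245) − 1.645
    = 5.7 · 0.48655 − 1.645
    = 2.7734 − 1.645 = 1.1284 → 1.13
Power = Φ(1.13) = 0.871.

Power ≈ 0.871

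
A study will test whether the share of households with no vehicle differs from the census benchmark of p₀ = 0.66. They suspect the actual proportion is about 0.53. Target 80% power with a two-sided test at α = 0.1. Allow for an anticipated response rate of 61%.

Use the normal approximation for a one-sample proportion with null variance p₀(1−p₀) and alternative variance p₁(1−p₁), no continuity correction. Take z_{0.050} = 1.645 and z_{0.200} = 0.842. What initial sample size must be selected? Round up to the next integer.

n = [z_{α/2}·√(p₀q₀) + z_β·√(p₁q₁)]² / (p₁ − p₀)²
  = [1.645·√(0.66·0.34) + 0.842·√(0.53·0.47)]² / (-0.13)²
  = [1.645·0.4737 + 0.842·0.4991]² / 0.0169
  = [1.1995]² / 0.0169
  = 85.14
Adjust for 61% response: 85.14 / 0.61 = 139.57.
Round up → n = 140.

n = 140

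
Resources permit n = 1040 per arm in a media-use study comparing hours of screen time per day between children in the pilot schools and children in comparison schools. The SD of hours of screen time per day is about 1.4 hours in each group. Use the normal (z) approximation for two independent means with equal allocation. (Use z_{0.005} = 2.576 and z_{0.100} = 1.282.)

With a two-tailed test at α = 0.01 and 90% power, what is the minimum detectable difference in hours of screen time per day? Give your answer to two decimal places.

δ = (z_{α/2} + z_β) · √((σ₁²+σ₂²)/n)
  = (2.576 + 1.282) · √(3.92/1040)
  = 3.858 · √0.00377
  = 3.858 · 0.0614
  = 0.2369

Minimum detectable difference ≈ 0.24 hours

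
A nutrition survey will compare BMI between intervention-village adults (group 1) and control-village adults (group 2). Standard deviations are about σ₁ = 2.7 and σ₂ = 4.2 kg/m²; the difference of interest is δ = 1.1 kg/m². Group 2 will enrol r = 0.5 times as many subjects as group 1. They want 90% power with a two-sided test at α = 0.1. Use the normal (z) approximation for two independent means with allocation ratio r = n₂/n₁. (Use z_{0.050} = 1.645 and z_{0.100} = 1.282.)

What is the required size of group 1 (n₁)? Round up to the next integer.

n₁ = (z_{α/2} + z_β)² · (σ₁² + σ₂²/r) / δ²
   = (1.645 + 1.282)² · (2.7² + 4.2²/0.5) / 1.1²
   = 8.5673 · (7.29 + 35.28) / 1.21
   = 8.5673 · 42.57 / 1.21
   = 301.41
Round up → n₁ = 302; n₂ = r·n₁ = 0.5 × 302 = 151.

n₁ = 302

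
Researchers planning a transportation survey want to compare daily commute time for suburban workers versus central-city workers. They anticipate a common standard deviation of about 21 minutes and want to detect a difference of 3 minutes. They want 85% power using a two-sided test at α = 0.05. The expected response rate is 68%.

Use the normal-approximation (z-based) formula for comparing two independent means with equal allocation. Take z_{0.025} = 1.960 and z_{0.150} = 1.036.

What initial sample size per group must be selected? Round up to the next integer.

n = (z_{α/2} + z_β)² · (σ₁² + σ₂²) / δ²
  = (1.960 + 1.036)² · (2·21² = 882) / 3²
  = 8.9760 · 882 / 9
  = 879.65
Adjust for 68% response: 879.65 / 0.68 = 1293.60.
Round up → n = 1294 per group.

n = 1294 per group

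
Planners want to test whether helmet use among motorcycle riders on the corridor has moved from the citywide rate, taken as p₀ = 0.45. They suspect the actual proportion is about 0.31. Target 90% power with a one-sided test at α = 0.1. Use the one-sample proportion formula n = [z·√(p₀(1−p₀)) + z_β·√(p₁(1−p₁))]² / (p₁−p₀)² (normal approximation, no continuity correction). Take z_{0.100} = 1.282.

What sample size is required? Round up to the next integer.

n = [z_α·√(p₀q₀) + z_β·√(p₁q₁)]² / (p₁ − p₀)²
  = [1.282·√(0.45·0.55) + 1.282·√(0.31·0.69)]² / (-0.14)²
  = [1.282·0.4975 + 1.282·0.4625]² / 0.0196
  = [1.2307]² / 0.0196
  = 77.28
Round up → n = 78.

n = 78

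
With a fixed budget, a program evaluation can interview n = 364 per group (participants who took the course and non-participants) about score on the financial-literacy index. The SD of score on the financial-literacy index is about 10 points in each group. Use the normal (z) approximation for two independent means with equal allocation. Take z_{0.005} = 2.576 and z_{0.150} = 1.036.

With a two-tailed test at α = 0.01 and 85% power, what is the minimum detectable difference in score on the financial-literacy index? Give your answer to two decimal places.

δ = (z_{α/2} + z_β) · √((σ₁²+σ₂²)/n)
  = (2.576 + 1.036) · √(200/364)
  = 3.612 · √0.54945
  = 3.612 · 0.7412
  = 2.6774

Minimum detectable difference ≈ 2.68 points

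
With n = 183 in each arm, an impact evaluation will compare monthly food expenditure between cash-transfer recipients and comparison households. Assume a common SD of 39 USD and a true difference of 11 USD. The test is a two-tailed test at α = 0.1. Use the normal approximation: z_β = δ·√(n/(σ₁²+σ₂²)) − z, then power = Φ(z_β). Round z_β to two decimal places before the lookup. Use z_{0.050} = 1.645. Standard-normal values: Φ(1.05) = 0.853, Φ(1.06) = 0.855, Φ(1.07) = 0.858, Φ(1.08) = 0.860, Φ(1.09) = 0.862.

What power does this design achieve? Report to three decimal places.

Power ≈ 0.853

z_β = δ·√(n/(σ₁²+σ₂²)) − z_{α/2}
    = 11 · √(183/3042) − 1.645
    = 11 · 0.24527 − 1.645
    = 2.6980 − 1.645 = 1.0530 → 1.05
Power = Φ(1.05) = 0.853.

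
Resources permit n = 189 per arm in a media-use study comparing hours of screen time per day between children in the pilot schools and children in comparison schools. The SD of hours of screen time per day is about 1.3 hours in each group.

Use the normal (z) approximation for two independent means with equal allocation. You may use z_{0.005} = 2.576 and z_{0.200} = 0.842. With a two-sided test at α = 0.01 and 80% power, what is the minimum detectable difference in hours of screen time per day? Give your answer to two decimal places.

Minimum detectable difference ≈ 0.46 hours

δ = (z_{α/2} + z_β) · √((σ₁²+σ₂²)/n)
  = (2.576 + 0.842) · √(3.38/189)
  = 3.418 · √0.01788
  = 3.418 · 0.1337
  = 0.4571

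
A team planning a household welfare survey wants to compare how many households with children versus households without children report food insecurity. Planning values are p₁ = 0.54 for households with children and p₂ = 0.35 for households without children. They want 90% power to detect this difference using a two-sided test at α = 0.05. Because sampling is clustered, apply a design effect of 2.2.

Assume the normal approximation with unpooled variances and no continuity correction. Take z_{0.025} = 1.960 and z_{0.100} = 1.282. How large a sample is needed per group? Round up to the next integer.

n = 305 per group

n = (z_{α/2} + z_β)² · [p₁(1−p₁) + p₂(1−p₂)] / (p₁ − p₂)²
  = (1.960 + 1.282)² · (0.54·0.46 + 0.35·0.65) / (0.19)²
  = (3.242)² · (0.2484 + 0.2275) / 0.0361
  = 10.5106 · 0.4759 / 0.0361
  = 138.56
Design effect: 2.2 × 138.56 = 304.83.
Round up → n = 305 per group.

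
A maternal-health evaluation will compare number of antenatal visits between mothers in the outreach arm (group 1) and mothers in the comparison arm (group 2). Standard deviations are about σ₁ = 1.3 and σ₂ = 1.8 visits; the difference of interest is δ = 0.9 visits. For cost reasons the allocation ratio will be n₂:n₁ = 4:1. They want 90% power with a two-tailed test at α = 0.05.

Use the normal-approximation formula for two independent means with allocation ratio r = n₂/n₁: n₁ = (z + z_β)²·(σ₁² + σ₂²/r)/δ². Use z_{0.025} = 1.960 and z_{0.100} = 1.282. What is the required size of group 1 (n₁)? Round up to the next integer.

n₁ = (z_{α/2} + z_β)² · (σ₁² + σ₂²/r) / δ²
   = (1.960 + 1.282)² · (1.3² + 1.8²/4) / 0.9²
   = 10.5106 · (1.69 + 0.81) / 0.81
   = 10.5106 · 2.5 / 0.81
   = 32.44
Round up → n₁ = 33; n₂ = r·n₁ = 4 × 33 = 132.

n₁ = 33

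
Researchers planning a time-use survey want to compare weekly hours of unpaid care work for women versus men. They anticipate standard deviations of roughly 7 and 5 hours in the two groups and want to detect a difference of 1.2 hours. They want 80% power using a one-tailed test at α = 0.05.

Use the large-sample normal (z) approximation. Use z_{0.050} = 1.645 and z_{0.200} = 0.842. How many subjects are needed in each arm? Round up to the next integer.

n = (z_α + z_β)² · (σ₁² + σ₂²) / δ²
  = (1.645 + 0.842)² · (7² + 5² = 74) / 1.2²
  = 6.1852 · 74 / 1.44
  = 317.85
Round up → n = 318 per group.

n = 318 per group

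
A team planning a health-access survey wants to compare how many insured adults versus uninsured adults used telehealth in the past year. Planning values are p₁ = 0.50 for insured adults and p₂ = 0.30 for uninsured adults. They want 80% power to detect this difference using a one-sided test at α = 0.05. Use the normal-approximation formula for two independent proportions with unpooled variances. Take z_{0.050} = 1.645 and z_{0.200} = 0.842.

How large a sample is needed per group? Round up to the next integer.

n = (z_α + z_β)² · [p₁(1−p₁) + p₂(1−p₂)] / (p₁ − p₂)²
  = (1.645 + 0.842)² · (0.50·0.50 + 0.30·0.70) / (0.20)²
  = (2.487)² · (0.2500 + 0.2100) / 0.0400
  = 6.1852 · 0.4600 / 0.0400
  = 71.13
Round up → n = 72 per group.

n = 72 per group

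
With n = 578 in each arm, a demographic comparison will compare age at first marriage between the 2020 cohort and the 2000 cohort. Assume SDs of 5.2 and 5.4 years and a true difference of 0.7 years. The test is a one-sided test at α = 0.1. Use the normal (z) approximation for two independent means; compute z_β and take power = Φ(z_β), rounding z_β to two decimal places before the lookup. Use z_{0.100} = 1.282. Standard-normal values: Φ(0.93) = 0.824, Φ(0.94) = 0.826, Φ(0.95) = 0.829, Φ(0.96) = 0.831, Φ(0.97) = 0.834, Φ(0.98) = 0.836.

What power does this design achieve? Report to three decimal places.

z_β = δ·√(n/(σ₁²+σ₂²)) − z_α
    = 0.7 · √(578/56.2) − 1.282
    = 0.7 · 3.20698 − 1.282
    = 2.2449 − 1.282 = 0.9629 → 0.96
Power = Φ(0.96) = 0.831.

Power ≈ 0.831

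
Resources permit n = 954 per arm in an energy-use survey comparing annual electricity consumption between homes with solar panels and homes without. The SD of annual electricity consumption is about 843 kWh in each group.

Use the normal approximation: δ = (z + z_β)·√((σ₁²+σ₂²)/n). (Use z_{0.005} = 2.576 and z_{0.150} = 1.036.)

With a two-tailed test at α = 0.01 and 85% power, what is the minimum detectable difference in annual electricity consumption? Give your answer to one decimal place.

Minimum detectable difference ≈ 139.4 kWh

δ = (z_{α/2} + z_β) · √((σ₁²+σ₂²)/n)
  = (2.576 + 1.036) · √(1421298/954)
  = 3.612 · √1489.8
  = 3.612 · 38.5983
  = 139.4171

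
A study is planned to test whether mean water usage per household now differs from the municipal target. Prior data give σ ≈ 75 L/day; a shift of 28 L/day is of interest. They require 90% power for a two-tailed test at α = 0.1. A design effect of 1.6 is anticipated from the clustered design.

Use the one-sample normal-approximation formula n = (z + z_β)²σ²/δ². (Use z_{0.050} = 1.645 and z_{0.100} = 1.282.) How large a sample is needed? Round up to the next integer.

n = 99

n = (z_{α/2} + z_β)² · σ² / δ²
  = (1.645 + 1.282)² · 75² / 28²
  = 8.5673 · 5625 / 784
  = 61.47
Design effect: 1.6 × 61.47 = 98.35.
Round up → n = 99.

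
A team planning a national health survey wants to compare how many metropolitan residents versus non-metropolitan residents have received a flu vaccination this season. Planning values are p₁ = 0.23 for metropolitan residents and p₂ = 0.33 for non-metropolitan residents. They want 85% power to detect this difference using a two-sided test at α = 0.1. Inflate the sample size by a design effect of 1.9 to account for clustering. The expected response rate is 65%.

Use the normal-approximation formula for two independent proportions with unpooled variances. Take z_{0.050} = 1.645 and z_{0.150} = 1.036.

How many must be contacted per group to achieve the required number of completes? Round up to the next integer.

n = (z_{α/2} + z_β)² · [p₁(1−p₁) + p₂(1−p₂)] / (p₁ − p₂)²
  = (1.645 + 1.036)² · (0.23·0.77 + 0.33·0.67) / (-0.10)²
  = (2.681)² · (0.1771 + 0.2211) / 0.0100
  = 7.1878 · 0.3982 / 0.0100
  = 286.22
Design effect: 1.9 × 286.22 = 543.81.
Adjust for 65% response: 543.81 / 0.65 = 836.63.
Round up → n = 837 per group.

n = 837 per group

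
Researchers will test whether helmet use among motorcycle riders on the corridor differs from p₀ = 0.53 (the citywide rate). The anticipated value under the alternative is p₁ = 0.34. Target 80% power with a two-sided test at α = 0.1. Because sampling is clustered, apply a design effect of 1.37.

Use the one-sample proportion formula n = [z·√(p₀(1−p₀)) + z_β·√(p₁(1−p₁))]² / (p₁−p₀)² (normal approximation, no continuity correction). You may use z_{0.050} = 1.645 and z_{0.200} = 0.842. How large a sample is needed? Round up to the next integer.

n = 57

n = [z_{α/2}·√(p₀q₀) + z_β·√(p₁q₁)]² / (p₁ − p₀)²
  = [1.645·√(0.53·0.47) + 0.842·√(0.34·0.66)]² / (-0.19)²
  = [1.645·0.4991 + 0.842·0.4737]² / 0.0361
  = [1.2199]² / 0.0361
  = 41.22
Design effect: 1.37 × 41.22 = 56.47.
Round up → n = 57.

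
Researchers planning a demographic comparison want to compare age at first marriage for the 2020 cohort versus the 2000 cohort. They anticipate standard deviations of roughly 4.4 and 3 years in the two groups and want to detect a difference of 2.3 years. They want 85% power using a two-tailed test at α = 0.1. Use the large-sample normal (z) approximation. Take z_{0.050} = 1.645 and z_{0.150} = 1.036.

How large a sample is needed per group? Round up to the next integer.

n = 39 per group

n = (z_{α/2} + z_β)² · (σ₁² + σ₂²) / δ²
  = (1.645 + 1.036)² · (4.4² + 3² = 28.36) / 2.3²
  = 7.1878 · 28.36 / 5.29
  = 38.53
Round up → n = 39 per group.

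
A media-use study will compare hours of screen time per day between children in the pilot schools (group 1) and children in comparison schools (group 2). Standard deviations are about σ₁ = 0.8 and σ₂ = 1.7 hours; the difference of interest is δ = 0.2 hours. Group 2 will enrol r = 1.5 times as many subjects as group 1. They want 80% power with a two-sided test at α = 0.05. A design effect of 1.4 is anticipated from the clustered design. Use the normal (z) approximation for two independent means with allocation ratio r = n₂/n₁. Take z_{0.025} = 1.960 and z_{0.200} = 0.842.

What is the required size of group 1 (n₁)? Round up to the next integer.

n₁ = (z_{α/2} + z_β)² · (σ₁² + σ₂²/r) / δ²
   = (1.960 + 0.842)² · (0.8² + 1.7²/1.5) / 0.2²
   = 7.8512 · (0.64 + 1.9267) / 0.04
   = 7.8512 · 2.5667 / 0.04
   = 503.79
Design effect: 1.4 × 503.79 = 705.30.
Round up → n₁ = 706; n₂ = r·n₁ = 1.5 × 706 = 1059.

n₁ = 706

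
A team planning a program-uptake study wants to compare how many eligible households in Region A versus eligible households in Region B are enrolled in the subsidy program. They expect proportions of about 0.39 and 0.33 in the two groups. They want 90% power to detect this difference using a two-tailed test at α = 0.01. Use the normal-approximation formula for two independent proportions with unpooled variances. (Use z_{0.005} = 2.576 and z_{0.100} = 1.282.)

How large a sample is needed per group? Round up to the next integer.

n = 1898 per group

n = (z_{α/2} + z_β)² · [p₁(1−p₁) + p₂(1−p₂)] / (p₁ − p₂)²
  = (2.576 + 1.282)² · (0.39·0.61 + 0.33·0.67) / (0.06)²
  = (3.858)² · (0.2379 + 0.2211) / 0.0036
  = 14.8842 · 0.4590 / 0.0036
  = 1897.73
Round up → n = 1898 per group.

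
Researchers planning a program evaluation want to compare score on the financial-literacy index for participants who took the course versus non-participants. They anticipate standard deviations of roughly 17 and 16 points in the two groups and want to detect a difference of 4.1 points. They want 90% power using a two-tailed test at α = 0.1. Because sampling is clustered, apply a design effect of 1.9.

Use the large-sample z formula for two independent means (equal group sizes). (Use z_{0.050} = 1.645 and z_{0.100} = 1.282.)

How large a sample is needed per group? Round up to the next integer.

n = (z_{α/2} + z_β)² · (σ₁² + σ₂²) / δ²
  = (1.645 + 1.282)² · (17² + 16² = 545) / 4.1²
  = 8.5673 · 545 / 16.81
  = 277.76
Design effect: 1.9 × 277.76 = 527.75.
Round up → n = 528 per group.

n = 528 per group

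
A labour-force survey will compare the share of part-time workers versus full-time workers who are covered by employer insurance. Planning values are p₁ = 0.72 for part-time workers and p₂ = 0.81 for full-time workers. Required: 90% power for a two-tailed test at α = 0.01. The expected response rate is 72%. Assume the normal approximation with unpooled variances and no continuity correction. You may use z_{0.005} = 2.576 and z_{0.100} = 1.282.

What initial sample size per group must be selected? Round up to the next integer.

n = 908 per group

n = (z_{α/2} + z_β)² · [p₁(1−p₁) + p₂(1−p₂)] / (p₁ − p₂)²
  = (2.576 + 1.282)² · (0.72·0.28 + 0.81·0.19) / (-0.09)²
  = (3.858)² · (0.2016 + 0.1539) / 0.0081
  = 14.8842 · 0.3555 / 0.0081
  = 653.25
Adjust for 72% response: 653.25 / 0.72 = 907.29.
Round up → n = 908 per group.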